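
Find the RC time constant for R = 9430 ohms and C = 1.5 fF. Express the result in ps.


Step 1: tau = R * C
Step 2: tau = 9430 * 1.5 fF = 9430 * 1.5e-15 F
Step 3: tau = 1.4145e-11 s = 14.145 ps

14.145


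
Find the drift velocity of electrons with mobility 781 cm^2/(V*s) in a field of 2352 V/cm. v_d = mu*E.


Step 1: v_d = mu * E
Step 2: v_d = 781 * 2352 = 1836912
Step 3: v_d = 1.84e+06 cm/s

1.84e+06


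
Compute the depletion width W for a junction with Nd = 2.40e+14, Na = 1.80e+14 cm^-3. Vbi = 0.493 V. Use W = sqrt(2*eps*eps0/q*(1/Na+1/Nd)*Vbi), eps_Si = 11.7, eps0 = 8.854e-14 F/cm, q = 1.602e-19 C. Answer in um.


Step 1: 1/Na + 1/Nd = 1/1.80e+14 + 1/2.40e+14 = 9.72222e-15
Step 2: 2*eps*eps0/q = 2*11.7*8.854e-14/1.602e-19 = 1.293281e+07
Step 3: W^2 = 1.293281e+07 * 9.72222e-15 * 0.493 = 6.19877e-08
Step 4: W = sqrt(6.19877e-08) = 2.490e-04 cm = 2.49 um

2.49


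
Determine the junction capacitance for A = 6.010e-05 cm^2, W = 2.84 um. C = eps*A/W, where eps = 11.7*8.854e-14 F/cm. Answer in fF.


Step 1: eps_Si = 11.7 * 8.854e-14 = 1.035918e-12 F/cm
Step 2: W in cm = 2.84 * 1e-4 = 2.84e-04 cm
Step 3: C = 1.035918e-12 * 6.010e-05 / 2.84e-04 = 2.192207e-13 F
Step 4: C = 219.22 fF

219.22


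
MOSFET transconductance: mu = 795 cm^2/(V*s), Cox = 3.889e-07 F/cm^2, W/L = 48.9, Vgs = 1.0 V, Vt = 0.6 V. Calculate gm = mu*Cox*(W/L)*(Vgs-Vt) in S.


Step 1: Vov = Vgs - Vt = 1.0 - 0.6 = 0.4 V
Step 2: gm = mu * Cox * (W/L) * Vov
Step 3: gm = 795 * 3.889e-07 * 48.9 * 0.4 = 6.05e-03 S

6.05e-03


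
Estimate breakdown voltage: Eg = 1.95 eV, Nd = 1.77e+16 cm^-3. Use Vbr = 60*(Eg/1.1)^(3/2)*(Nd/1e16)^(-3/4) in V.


Step 1: Eg/1.1 = 1.95/1.1 = 1.772727
Step 2: (Eg/1.1)^1.5 = 1.772727^1.5 = 2.360276
Step 3: (Nd/1e16)^(-0.75) = (1.77)^(-0.75) = 0.651658
Step 4: Vbr = 60 * 2.360276 * 0.651658 = 92.3 V

92.3


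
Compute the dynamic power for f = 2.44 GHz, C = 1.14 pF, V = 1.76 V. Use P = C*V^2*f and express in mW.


Step 1: V^2 = 1.76^2 = 3.0976 V^2
Step 2: P = C*V^2*f = 1.14e-12 F * 3.0976 * 2.44e9 Hz
Step 3: P = 8.61628416e-03 W
Step 4: P = 8.616 mW

8.616


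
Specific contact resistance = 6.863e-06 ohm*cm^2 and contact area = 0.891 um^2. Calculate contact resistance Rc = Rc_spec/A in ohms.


Step 1: Convert area to cm^2: 0.891 um^2 = 8.9100e-09 cm^2
Step 2: Rc = Rc_spec / A = 6.863e-06 / 8.9100e-09
Step 3: Rc = 7.70e+02 ohms

7.70e+02


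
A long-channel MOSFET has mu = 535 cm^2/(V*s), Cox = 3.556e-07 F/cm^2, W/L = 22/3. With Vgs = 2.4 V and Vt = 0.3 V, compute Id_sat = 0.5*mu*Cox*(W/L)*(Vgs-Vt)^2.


Step 1: Overdrive voltage Vov = Vgs - Vt = 2.4 - 0.3 = 2.1 V
Step 2: W/L = 22/3 = 7.33333
Step 3: Id = 0.5 * 535 * 3.556e-07 * 7.33333 * 2.1^2
Step 4: Id = 3.08e-03 A

3.08e-03


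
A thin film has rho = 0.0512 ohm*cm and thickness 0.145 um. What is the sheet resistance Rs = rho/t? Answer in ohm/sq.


Step 1: Convert thickness to cm: t = 0.145 um = 1.4500e-05 cm
Step 2: Rs = rho / t = 0.0512 / 1.4500e-05
Step 3: Rs = 3531.0 ohm/sq

3531.0


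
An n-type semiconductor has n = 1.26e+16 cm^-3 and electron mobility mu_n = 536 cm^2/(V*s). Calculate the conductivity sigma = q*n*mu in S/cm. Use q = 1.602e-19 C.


Step 1: sigma = q * n * mu
Step 2: sigma = 1.602e-19 * 1.26e+16 * 536
Step 3: sigma = 1.082e+00 S/cm

1.082e+00


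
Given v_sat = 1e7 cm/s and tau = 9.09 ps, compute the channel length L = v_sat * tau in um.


Step 1: tau in seconds = 9.09 ps * 1e-12 = 9.0900e-12 s
Step 2: L = v_sat * tau = 1e7 * 9.0900e-12 = 9.0900e-05 cm
Step 3: L in um = 9.0900e-05 * 1e4 = 0.909 um

0.909


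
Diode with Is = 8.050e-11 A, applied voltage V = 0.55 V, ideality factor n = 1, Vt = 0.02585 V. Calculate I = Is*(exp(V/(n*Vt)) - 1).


Step 1: V/(n*Vt) = 0.55/(1*0.02585) = 21.2766
Step 2: exp(21.2766) = 1.7390e+09
Step 3: I = 8.050e-11 * (1.7390e+09 - 1) = 1.40e-01 A

1.40e-01


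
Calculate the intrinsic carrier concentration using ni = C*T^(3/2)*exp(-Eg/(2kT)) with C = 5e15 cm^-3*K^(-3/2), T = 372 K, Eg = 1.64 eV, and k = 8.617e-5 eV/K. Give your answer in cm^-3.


Step 1: Compute kT = 8.617e-5 * 372 = 0.03205524 eV
Step 2: Exponent = -Eg/(2kT) = -1.64/(2*0.03205524) = -25.58084
Step 3: T^(3/2) = 372^1.5 = 7174.88
Step 4: ni = 5e15 * 7174.88 * exp(-25.58084) = 2.79e+08 cm^-3

2.79e+08


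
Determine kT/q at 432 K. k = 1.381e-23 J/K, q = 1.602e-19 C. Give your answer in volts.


Step 1: kT = 1.381e-23 * 432 = 5.96592e-21 J
Step 2: Vt = kT/q = 5.96592e-21 / 1.602e-19
Step 3: Vt = 0.03724 V

0.03724


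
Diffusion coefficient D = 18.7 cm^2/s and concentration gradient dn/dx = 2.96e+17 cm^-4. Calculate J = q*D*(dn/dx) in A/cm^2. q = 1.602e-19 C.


Step 1: J = q * D * (dn/dx)
Step 2: J = 1.602e-19 * 18.7 * 2.96e+17
Step 3: J = 8.87e-01 A/cm^2

8.87e-01


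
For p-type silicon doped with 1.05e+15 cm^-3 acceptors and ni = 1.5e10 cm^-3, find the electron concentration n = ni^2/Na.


Step 1: Majority hole concentration p ≈ Na = 1.05e+15 cm^-3
Step 2: n = ni^2 / Na = (1.5e10)^2 / 1.05e+15
Step 3: n = 2.14e+05 cm^-3

2.14e+05


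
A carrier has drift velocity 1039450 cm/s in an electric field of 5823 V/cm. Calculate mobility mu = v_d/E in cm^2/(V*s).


Step 1: mu = v_d / E
Step 2: mu = 1039450 / 5823
Step 3: mu = 178.51 cm^2/(V*s)

178.51


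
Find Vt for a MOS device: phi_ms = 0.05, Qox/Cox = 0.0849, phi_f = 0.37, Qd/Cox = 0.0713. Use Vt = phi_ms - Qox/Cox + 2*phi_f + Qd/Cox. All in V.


Step 1: Vt = phi_ms - Qox/Cox + 2*phi_f + Qd/Cox
Step 2: Vt = 0.05 - 0.0849 + 2*0.37 + 0.0713
Step 3: Vt = 0.05 - 0.0849 + 0.74 + 0.0713
Step 4: Vt = 0.7764 V

0.7764


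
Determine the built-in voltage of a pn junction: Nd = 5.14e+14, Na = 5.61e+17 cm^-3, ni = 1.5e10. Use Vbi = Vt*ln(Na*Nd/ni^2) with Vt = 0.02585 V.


Step 1: Compute Na*Nd/ni^2 = 5.61e+17 * 5.14e+14 / (1.5e10)^2 = 1.2816e+12
Step 2: ln(1.2816e+12) = 27.8791
Step 3: Vbi = 0.02585 * 27.8791 = 0.721 V

0.721


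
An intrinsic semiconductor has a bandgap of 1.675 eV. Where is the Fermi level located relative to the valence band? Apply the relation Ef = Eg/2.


Step 1: For an intrinsic semiconductor, the Fermi level sits at midgap.
Step 2: Ef = Eg / 2 = 1.675 / 2 = 0.8375 eV

0.8375


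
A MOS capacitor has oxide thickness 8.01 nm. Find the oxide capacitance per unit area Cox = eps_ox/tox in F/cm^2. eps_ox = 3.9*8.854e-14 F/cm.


Step 1: eps_ox = 3.9 * 8.854e-14 = 3.45306e-13 F/cm
Step 2: tox in cm = 8.01 nm * 1e-7 = 8.0100e-07 cm
Step 3: Cox = 3.45306e-13 / 8.0100e-07 = 4.31e-07 F/cm^2

4.31e-07


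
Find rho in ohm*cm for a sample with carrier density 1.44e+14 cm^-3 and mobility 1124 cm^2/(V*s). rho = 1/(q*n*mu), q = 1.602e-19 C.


Step 1: sigma = q * n * mu = 1.602e-19 * 1.44e+14 * 1124 = 2.59293e-02 S/cm
Step 2: rho = 1 / sigma = 1 / 2.59293e-02 = 38.57 ohm*cm

38.57


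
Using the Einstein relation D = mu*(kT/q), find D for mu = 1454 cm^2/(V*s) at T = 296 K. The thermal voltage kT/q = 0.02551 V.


Step 1: D = mu * (kT/q)
Step 2: D = 1454 * 0.02551
Step 3: D = 37.09 cm^2/s

37.09


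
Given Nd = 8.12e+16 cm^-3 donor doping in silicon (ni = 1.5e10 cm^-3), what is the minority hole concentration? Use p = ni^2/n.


Step 1: Since Nd >> ni, n ≈ Nd = 8.12e+16 cm^-3
Step 2: p = ni^2 / n = (1.5e10)^2 / 8.12e+16
Step 3: p = 2.25e20 / 8.12e+16 = 2.77e+03 cm^-3

2.77e+03


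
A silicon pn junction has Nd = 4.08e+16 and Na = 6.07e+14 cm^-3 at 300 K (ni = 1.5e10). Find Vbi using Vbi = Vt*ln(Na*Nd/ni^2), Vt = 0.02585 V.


Step 1: Compute Na*Nd/ni^2 = 6.07e+14 * 4.08e+16 / (1.5e10)^2 = 1.1007e+11
Step 2: ln(1.1007e+11) = 25.4244
Step 3: Vbi = 0.02585 * 25.4244 = 0.657 V

0.657


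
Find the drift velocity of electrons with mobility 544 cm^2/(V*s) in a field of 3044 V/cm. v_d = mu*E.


Step 1: v_d = mu * E
Step 2: v_d = 544 * 3044 = 1655936
Step 3: v_d = 1.66e+06 cm/s

1.66e+06


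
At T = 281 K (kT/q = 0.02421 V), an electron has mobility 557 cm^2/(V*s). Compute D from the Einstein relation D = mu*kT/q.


Step 1: D = mu * (kT/q)
Step 2: D = 557 * 0.02421
Step 3: D = 13.48 cm^2/s

13.48


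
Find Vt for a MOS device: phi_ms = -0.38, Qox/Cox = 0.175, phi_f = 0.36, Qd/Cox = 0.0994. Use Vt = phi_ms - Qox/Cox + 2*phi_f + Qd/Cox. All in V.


Step 1: Vt = phi_ms - Qox/Cox + 2*phi_f + Qd/Cox
Step 2: Vt = -0.38 - 0.175 + 2*0.36 + 0.0994
Step 3: Vt = -0.38 - 0.175 + 0.72 + 0.0994
Step 4: Vt = 0.2644 V

0.2644


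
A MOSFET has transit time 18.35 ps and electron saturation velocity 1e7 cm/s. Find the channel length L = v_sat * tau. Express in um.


Step 1: tau in seconds = 18.35 ps * 1e-12 = 1.8350e-11 s
Step 2: L = v_sat * tau = 1e7 * 1.8350e-11 = 1.8350e-04 cm
Step 3: L in um = 1.8350e-04 * 1e4 = 1.835 um

1.835


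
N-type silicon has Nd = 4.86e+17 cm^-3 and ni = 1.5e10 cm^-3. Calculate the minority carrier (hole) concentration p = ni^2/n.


Step 1: Since Nd >> ni, n ≈ Nd = 4.86e+17 cm^-3
Step 2: p = ni^2 / n = (1.5e10)^2 / 4.86e+17
Step 3: p = 2.25e20 / 4.86e+17 = 4.63e+02 cm^-3

4.63e+02


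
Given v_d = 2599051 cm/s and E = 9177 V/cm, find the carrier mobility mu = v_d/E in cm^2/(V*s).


Step 1: mu = v_d / E
Step 2: mu = 2599051 / 9177
Step 3: mu = 283.21 cm^2/(V*s)

283.21


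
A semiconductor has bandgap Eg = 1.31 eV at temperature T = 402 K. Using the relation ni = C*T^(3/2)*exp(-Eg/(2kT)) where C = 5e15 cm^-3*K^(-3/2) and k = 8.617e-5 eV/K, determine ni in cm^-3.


Step 1: Compute kT = 8.617e-5 * 402 = 0.03464034 eV
Step 2: Exponent = -Eg/(2kT) = -1.31/(2*0.03464034) = -18.90859
Step 3: T^(3/2) = 402^1.5 = 8060.07
Step 4: ni = 5e15 * 8060.07 * exp(-18.90859) = 2.47e+11 cm^-3

2.47e+11


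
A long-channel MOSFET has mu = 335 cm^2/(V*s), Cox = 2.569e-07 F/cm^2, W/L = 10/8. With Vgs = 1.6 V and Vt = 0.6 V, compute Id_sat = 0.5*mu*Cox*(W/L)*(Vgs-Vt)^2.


Step 1: Overdrive voltage Vov = Vgs - Vt = 1.6 - 0.6 = 1.0 V
Step 2: W/L = 10/8 = 1.25
Step 3: Id = 0.5 * 335 * 2.569e-07 * 1.25 * 1.0^2
Step 4: Id = 5.38e-05 A

5.38e-05


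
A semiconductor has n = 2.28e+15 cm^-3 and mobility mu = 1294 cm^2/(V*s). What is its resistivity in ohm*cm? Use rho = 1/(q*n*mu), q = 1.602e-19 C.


Step 1: sigma = q * n * mu = 1.602e-19 * 2.28e+15 * 1294 = 4.72641e-01 S/cm
Step 2: rho = 1 / sigma = 1 / 4.72641e-01 = 2.116 ohm*cm

2.116


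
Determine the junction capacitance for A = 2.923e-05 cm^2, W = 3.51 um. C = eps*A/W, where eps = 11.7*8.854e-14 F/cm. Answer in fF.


Step 1: eps_Si = 11.7 * 8.854e-14 = 1.035918e-12 F/cm
Step 2: W in cm = 3.51 * 1e-4 = 3.51e-04 cm
Step 3: C = 1.035918e-12 * 2.923e-05 / 3.51e-04 = 8.626747e-14 F
Step 4: C = 86.27 fF

86.27


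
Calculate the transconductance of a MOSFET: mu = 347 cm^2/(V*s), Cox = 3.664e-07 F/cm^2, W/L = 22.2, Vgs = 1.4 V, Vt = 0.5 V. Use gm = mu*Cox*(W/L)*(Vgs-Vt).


Step 1: Vov = Vgs - Vt = 1.4 - 0.5 = 0.9 V
Step 2: gm = mu * Cox * (W/L) * Vov
Step 3: gm = 347 * 3.664e-07 * 22.2 * 0.9 = 2.54e-03 S

2.54e-03


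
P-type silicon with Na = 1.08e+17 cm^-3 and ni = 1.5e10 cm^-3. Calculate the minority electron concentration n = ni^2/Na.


Step 1: Majority hole concentration p ≈ Na = 1.08e+17 cm^-3
Step 2: n = ni^2 / Na = (1.5e10)^2 / 1.08e+17
Step 3: n = 2.08e+03 cm^-3

2.08e+03


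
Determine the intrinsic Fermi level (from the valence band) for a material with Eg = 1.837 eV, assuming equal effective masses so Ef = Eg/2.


Step 1: For an intrinsic semiconductor, the Fermi level sits at midgap.
Step 2: Ef = Eg / 2 = 1.837 / 2 = 0.9185 eV

0.9185


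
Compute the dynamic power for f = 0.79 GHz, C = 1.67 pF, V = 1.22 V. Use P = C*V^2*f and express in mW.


Step 1: V^2 = 1.22^2 = 1.4884 V^2
Step 2: P = C*V^2*f = 1.67e-12 F * 1.4884 * 0.79e9 Hz
Step 3: P = 1.96364612e-03 W
Step 4: P = 1.964 mW

1.964


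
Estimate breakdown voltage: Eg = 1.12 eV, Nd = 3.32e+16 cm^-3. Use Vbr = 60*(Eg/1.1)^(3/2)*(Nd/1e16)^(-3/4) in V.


Step 1: Eg/1.1 = 1.12/1.1 = 1.018182
Step 2: (Eg/1.1)^1.5 = 1.018182^1.5 = 1.027397
Step 3: (Nd/1e16)^(-0.75) = (3.32)^(-0.75) = 0.406580
Step 4: Vbr = 60 * 1.027397 * 0.406580 = 25.1 V

25.1


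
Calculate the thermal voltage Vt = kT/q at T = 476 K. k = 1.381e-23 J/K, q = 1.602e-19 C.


Step 1: kT = 1.381e-23 * 476 = 6.57356e-21 J
Step 2: Vt = kT/q = 6.57356e-21 / 1.602e-19
Step 3: Vt = 0.04103 V

0.04103


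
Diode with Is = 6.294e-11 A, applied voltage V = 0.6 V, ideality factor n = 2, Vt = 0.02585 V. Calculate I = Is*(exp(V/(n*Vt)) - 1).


Step 1: V/(n*Vt) = 0.6/(2*0.02585) = 11.6054
Step 2: exp(11.6054) = 1.0969e+05
Step 3: I = 6.294e-11 * (1.0969e+05 - 1) = 6.90e-06 A

6.90e-06


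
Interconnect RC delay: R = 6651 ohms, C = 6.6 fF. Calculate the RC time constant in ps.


Step 1: tau = R * C
Step 2: tau = 6651 * 6.6 fF = 6651 * 6.6e-15 F
Step 3: tau = 4.38966e-11 s = 43.8966 ps

43.8966


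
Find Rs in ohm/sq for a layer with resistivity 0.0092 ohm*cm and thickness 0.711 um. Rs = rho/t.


Step 1: Convert thickness to cm: t = 0.711 um = 7.1100e-05 cm
Step 2: Rs = rho / t = 0.0092 / 7.1100e-05
Step 3: Rs = 129.4 ohm/sq

129.4


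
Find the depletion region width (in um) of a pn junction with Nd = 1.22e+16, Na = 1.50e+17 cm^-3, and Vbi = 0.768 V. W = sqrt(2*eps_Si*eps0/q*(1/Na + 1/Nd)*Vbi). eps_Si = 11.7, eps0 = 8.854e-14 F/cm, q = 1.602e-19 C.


Step 1: 1/Na + 1/Nd = 1/1.50e+17 + 1/1.22e+16 = 8.86339e-17
Step 2: 2*eps*eps0/q = 2*11.7*8.854e-14/1.602e-19 = 1.293281e+07
Step 3: W^2 = 1.293281e+07 * 8.86339e-17 * 0.768 = 8.80347e-10
Step 4: W = sqrt(8.80347e-10) = 2.967e-05 cm = 0.2967 um

0.2967


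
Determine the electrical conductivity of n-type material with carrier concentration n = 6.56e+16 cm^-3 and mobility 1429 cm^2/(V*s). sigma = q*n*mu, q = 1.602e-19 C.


Step 1: sigma = q * n * mu
Step 2: sigma = 1.602e-19 * 6.56e+16 * 1429
Step 3: sigma = 1.502e+01 S/cm

1.502e+01


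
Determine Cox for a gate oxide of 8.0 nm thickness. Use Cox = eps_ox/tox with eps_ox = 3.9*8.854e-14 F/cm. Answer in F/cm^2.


Step 1: eps_ox = 3.9 * 8.854e-14 = 3.45306e-13 F/cm
Step 2: tox in cm = 8.0 nm * 1e-7 = 8.0000e-07 cm
Step 3: Cox = 3.45306e-13 / 8.0000e-07 = 4.32e-07 F/cm^2

4.32e-07


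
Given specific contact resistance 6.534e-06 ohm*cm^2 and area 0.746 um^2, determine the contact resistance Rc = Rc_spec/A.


Step 1: Convert area to cm^2: 0.746 um^2 = 7.4600e-09 cm^2
Step 2: Rc = Rc_spec / A = 6.534e-06 / 7.4600e-09
Step 3: Rc = 8.76e+02 ohms

8.76e+02


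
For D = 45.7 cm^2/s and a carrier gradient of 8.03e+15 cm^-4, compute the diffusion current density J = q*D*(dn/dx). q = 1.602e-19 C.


Step 1: J = q * D * (dn/dx)
Step 2: J = 1.602e-19 * 45.7 * 8.03e+15
Step 3: J = 5.88e-02 A/cm^2

5.88e-02


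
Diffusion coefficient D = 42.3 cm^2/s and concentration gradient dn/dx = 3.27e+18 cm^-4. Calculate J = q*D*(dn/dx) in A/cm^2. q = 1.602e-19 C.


Step 1: J = q * D * (dn/dx)
Step 2: J = 1.602e-19 * 42.3 * 3.27e+18
Step 3: J = 2.22e+01 A/cm^2

2.22e+01


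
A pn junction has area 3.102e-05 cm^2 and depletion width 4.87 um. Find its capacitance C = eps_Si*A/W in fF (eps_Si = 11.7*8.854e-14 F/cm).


Step 1: eps_Si = 11.7 * 8.854e-14 = 1.035918e-12 F/cm
Step 2: W in cm = 4.87 * 1e-4 = 4.87e-04 cm
Step 3: C = 1.035918e-12 * 3.102e-05 / 4.87e-04 = 6.598394e-14 F
Step 4: C = 65.98 fF

65.98


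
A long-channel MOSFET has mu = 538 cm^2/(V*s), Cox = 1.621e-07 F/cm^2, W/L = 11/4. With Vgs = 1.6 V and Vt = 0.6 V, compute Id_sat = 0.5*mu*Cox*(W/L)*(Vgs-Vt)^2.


Step 1: Overdrive voltage Vov = Vgs - Vt = 1.6 - 0.6 = 1.0 V
Step 2: W/L = 11/4 = 2.75
Step 3: Id = 0.5 * 538 * 1.621e-07 * 2.75 * 1.0^2
Step 4: Id = 1.20e-04 A

1.20e-04


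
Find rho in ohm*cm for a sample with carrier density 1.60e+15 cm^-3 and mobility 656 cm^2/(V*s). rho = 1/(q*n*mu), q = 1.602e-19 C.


Step 1: sigma = q * n * mu = 1.602e-19 * 1.60e+15 * 656 = 1.68146e-01 S/cm
Step 2: rho = 1 / sigma = 1 / 1.68146e-01 = 5.947 ohm*cm

5.947


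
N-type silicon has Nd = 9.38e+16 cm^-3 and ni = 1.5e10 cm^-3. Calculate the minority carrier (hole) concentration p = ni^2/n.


Step 1: Since Nd >> ni, n ≈ Nd = 9.38e+16 cm^-3
Step 2: p = ni^2 / n = (1.5e10)^2 / 9.38e+16
Step 3: p = 2.25e20 / 9.38e+16 = 2.40e+03 cm^-3

2.40e+03


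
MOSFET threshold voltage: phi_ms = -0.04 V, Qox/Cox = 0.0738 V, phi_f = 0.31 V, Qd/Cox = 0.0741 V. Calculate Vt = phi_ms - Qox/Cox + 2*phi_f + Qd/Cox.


Step 1: Vt = phi_ms - Qox/Cox + 2*phi_f + Qd/Cox
Step 2: Vt = -0.04 - 0.0738 + 2*0.31 + 0.0741
Step 3: Vt = -0.04 - 0.0738 + 0.62 + 0.0741
Step 4: Vt = 0.5803 V

0.5803


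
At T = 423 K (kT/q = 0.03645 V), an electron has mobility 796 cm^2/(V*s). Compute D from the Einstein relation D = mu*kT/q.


Step 1: D = mu * (kT/q)
Step 2: D = 796 * 0.03645
Step 3: D = 29.01 cm^2/s

29.01


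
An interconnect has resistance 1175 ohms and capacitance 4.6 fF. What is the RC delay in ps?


Step 1: tau = R * C
Step 2: tau = 1175 * 4.6 fF = 1175 * 4.6e-15 F
Step 3: tau = 5.405e-12 s = 5.405 ps

5.405


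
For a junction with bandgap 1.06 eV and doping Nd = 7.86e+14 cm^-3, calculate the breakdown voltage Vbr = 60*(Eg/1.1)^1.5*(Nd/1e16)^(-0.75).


Step 1: Eg/1.1 = 1.06/1.1 = 0.963636
Step 2: (Eg/1.1)^1.5 = 0.963636^1.5 = 0.945953
Step 3: (Nd/1e16)^(-0.75) = (0.0786)^(-0.75) = 6.736481
Step 4: Vbr = 60 * 0.945953 * 6.736481 = 382.3 V

382.3


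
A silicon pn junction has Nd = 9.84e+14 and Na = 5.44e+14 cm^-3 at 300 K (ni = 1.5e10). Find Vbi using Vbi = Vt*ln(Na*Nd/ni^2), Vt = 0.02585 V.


Step 1: Compute Na*Nd/ni^2 = 5.44e+14 * 9.84e+14 / (1.5e10)^2 = 2.3791e+09
Step 2: ln(2.3791e+09) = 21.5900
Step 3: Vbi = 0.02585 * 21.5900 = 0.558 V

0.558


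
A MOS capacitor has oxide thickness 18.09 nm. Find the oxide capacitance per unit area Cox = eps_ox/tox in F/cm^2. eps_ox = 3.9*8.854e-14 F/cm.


Step 1: eps_ox = 3.9 * 8.854e-14 = 3.45306e-13 F/cm
Step 2: tox in cm = 18.09 nm * 1e-7 = 1.8090e-06 cm
Step 3: Cox = 3.45306e-13 / 1.8090e-06 = 1.91e-07 F/cm^2

1.91e-07


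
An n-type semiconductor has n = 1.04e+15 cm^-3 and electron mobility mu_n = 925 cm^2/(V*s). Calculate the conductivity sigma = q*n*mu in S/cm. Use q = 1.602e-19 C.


Step 1: sigma = q * n * mu
Step 2: sigma = 1.602e-19 * 1.04e+15 * 925
Step 3: sigma = 1.541e-01 S/cm

1.541e-01


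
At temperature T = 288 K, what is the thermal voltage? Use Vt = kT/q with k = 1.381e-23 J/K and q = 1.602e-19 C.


Step 1: kT = 1.381e-23 * 288 = 3.97728e-21 J
Step 2: Vt = kT/q = 3.97728e-21 / 1.602e-19
Step 3: Vt = 0.02483 V

0.02483


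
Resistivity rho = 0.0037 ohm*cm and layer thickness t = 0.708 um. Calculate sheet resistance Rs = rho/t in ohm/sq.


Step 1: Convert thickness to cm: t = 0.708 um = 7.0800e-05 cm
Step 2: Rs = rho / t = 0.0037 / 7.0800e-05
Step 3: Rs = 52.3 ohm/sq

52.3


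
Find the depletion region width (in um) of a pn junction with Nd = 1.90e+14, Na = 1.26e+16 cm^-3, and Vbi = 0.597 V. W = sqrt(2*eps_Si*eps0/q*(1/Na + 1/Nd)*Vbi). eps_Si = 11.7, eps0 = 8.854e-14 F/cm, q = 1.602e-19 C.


Step 1: 1/Na + 1/Nd = 1/1.26e+16 + 1/1.90e+14 = 5.34252e-15
Step 2: 2*eps*eps0/q = 2*11.7*8.854e-14/1.602e-19 = 1.293281e+07
Step 3: W^2 = 1.293281e+07 * 5.34252e-15 * 0.597 = 4.12490e-08
Step 4: W = sqrt(4.12490e-08) = 2.031e-04 cm = 2.031 um

2.031


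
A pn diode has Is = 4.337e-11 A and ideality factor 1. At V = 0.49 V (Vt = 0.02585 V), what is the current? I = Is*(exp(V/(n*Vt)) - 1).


Step 1: V/(n*Vt) = 0.49/(1*0.02585) = 18.9555
Step 2: exp(18.9555) = 1.7071e+08
Step 3: I = 4.337e-11 * (1.7071e+08 - 1) = 7.40e-03 A

7.40e-03


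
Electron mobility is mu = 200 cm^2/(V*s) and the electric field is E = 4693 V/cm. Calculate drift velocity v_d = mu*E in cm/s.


Step 1: v_d = mu * E
Step 2: v_d = 200 * 4693 = 938600
Step 3: v_d = 9.39e+05 cm/s

9.39e+05


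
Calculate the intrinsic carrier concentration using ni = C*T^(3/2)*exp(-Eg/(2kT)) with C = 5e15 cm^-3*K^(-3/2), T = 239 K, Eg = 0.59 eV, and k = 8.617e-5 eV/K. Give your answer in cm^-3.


Step 1: Compute kT = 8.617e-5 * 239 = 0.02059463 eV
Step 2: Exponent = -Eg/(2kT) = -0.59/(2*0.02059463) = -14.32412
Step 3: T^(3/2) = 239^1.5 = 3694.85
Step 4: ni = 5e15 * 3694.85 * exp(-14.32412) = 1.11e+13 cm^-3

1.11e+13


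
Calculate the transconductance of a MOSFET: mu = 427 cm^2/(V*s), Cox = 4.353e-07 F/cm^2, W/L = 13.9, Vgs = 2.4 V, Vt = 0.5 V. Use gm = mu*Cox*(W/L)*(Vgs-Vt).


Step 1: Vov = Vgs - Vt = 2.4 - 0.5 = 1.9 V
Step 2: gm = mu * Cox * (W/L) * Vov
Step 3: gm = 427 * 4.353e-07 * 13.9 * 1.9 = 4.91e-03 S

4.91e-03


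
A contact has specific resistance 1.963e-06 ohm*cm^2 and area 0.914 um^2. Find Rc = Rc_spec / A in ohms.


Step 1: Convert area to cm^2: 0.914 um^2 = 9.1400e-09 cm^2
Step 2: Rc = Rc_spec / A = 1.963e-06 / 9.1400e-09
Step 3: Rc = 2.15e+02 ohms

2.15e+02


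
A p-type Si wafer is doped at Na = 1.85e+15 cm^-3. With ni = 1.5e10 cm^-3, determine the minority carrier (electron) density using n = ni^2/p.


Step 1: Majority hole concentration p ≈ Na = 1.85e+15 cm^-3
Step 2: n = ni^2 / Na = (1.5e10)^2 / 1.85e+15
Step 3: n = 1.22e+05 cm^-3

1.22e+05


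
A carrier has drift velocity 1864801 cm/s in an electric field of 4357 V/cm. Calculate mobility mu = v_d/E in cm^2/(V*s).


Step 1: mu = v_d / E
Step 2: mu = 1864801 / 4357
Step 3: mu = 428.0 cm^2/(V*s)

428.0


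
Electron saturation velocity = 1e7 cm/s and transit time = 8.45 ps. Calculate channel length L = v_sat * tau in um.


Step 1: tau in seconds = 8.45 ps * 1e-12 = 8.4500e-12 s
Step 2: L = v_sat * tau = 1e7 * 8.4500e-12 = 8.4500e-05 cm
Step 3: L in um = 8.4500e-05 * 1e4 = 0.845 um

0.845


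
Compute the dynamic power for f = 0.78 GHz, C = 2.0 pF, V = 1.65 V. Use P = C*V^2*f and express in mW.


Step 1: V^2 = 1.65^2 = 2.7225 V^2
Step 2: P = C*V^2*f = 2.0e-12 F * 2.7225 * 0.78e9 Hz
Step 3: P = 4.2471e-03 W
Step 4: P = 4.247 mW

4.247


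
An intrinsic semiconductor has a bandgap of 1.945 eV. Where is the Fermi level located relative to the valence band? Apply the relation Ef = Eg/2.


Step 1: For an intrinsic semiconductor, the Fermi level sits at midgap.
Step 2: Ef = Eg / 2 = 1.945 / 2 = 0.9725 eV

0.9725


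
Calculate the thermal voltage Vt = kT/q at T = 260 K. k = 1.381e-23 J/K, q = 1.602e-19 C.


Step 1: kT = 1.381e-23 * 260 = 3.5906e-21 J
Step 2: Vt = kT/q = 3.5906e-21 / 1.602e-19
Step 3: Vt = 0.02241 V

0.02241


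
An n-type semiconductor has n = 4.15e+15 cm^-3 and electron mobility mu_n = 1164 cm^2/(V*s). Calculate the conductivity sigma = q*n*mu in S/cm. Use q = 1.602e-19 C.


Step 1: sigma = q * n * mu
Step 2: sigma = 1.602e-19 * 4.15e+15 * 1164
Step 3: sigma = 7.739e-01 S/cm

7.739e-01


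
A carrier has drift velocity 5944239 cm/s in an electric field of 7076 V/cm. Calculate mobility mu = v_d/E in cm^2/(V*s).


Step 1: mu = v_d / E
Step 2: mu = 5944239 / 7076
Step 3: mu = 840.06 cm^2/(V*s)

840.06


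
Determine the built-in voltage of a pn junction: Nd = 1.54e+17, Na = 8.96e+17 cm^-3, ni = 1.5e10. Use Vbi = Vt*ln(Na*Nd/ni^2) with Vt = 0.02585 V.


Step 1: Compute Na*Nd/ni^2 = 8.96e+17 * 1.54e+17 / (1.5e10)^2 = 6.1326e+14
Step 2: ln(6.1326e+14) = 34.0498
Step 3: Vbi = 0.02585 * 34.0498 = 0.88 V

0.88


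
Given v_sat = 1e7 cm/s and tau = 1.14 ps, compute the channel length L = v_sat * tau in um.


Step 1: tau in seconds = 1.14 ps * 1e-12 = 1.1400e-12 s
Step 2: L = v_sat * tau = 1e7 * 1.1400e-12 = 1.1400e-05 cm
Step 3: L in um = 1.1400e-05 * 1e4 = 0.114 um

0.114


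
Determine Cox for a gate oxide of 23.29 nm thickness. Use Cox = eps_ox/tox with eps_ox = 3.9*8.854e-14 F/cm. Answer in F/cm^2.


Step 1: eps_ox = 3.9 * 8.854e-14 = 3.45306e-13 F/cm
Step 2: tox in cm = 23.29 nm * 1e-7 = 2.3290e-06 cm
Step 3: Cox = 3.45306e-13 / 2.3290e-06 = 1.48e-07 F/cm^2

1.48e-07


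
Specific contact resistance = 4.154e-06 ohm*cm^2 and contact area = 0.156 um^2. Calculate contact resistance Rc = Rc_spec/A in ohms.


Step 1: Convert area to cm^2: 0.156 um^2 = 1.5600e-09 cm^2
Step 2: Rc = Rc_spec / A = 4.154e-06 / 1.5600e-09
Step 3: Rc = 2.66e+03 ohms

2.66e+03


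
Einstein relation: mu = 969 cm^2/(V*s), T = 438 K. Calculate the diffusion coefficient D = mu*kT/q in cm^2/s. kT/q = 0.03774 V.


Step 1: D = mu * (kT/q)
Step 2: D = 969 * 0.03774
Step 3: D = 36.57 cm^2/s

36.57


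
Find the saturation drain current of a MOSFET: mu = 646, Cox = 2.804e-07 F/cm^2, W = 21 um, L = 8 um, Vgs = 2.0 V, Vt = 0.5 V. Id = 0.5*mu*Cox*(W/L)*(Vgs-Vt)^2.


Step 1: Overdrive voltage Vov = Vgs - Vt = 2.0 - 0.5 = 1.5 V
Step 2: W/L = 21/8 = 2.625
Step 3: Id = 0.5 * 646 * 2.804e-07 * 2.625 * 1.5^2
Step 4: Id = 5.35e-04 A

5.35e-04


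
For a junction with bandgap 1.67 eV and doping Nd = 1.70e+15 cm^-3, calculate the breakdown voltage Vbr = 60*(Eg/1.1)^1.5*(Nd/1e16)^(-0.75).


Step 1: Eg/1.1 = 1.67/1.1 = 1.518182
Step 2: (Eg/1.1)^1.5 = 1.518182^1.5 = 1.870621
Step 3: (Nd/1e16)^(-0.75) = (0.17)^(-0.75) = 3.777142
Step 4: Vbr = 60 * 1.870621 * 3.777142 = 423.9 V

423.9


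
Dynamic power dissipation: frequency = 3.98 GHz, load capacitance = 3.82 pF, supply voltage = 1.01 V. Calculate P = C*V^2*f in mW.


Step 1: V^2 = 1.01^2 = 1.0201 V^2
Step 2: P = C*V^2*f = 3.82e-12 F * 1.0201 * 3.98e9 Hz
Step 3: P = 1.550919236e-02 W
Step 4: P = 15.509 mW

15.509


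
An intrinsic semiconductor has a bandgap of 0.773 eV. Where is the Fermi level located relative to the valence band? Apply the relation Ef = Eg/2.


Step 1: For an intrinsic semiconductor, the Fermi level sits at midgap.
Step 2: Ef = Eg / 2 = 0.773 / 2 = 0.3865 eV

0.3865


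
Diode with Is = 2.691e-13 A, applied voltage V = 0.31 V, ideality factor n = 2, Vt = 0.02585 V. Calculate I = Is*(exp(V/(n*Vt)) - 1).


Step 1: V/(n*Vt) = 0.31/(2*0.02585) = 5.9961
Step 2: exp(5.9961) = 4.0186e+02
Step 3: I = 2.691e-13 * (4.0186e+02 - 1) = 1.08e-10 A

1.08e-10


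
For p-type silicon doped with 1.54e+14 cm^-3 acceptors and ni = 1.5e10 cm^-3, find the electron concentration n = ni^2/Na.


Step 1: Majority hole concentration p ≈ Na = 1.54e+14 cm^-3
Step 2: n = ni^2 / Na = (1.5e10)^2 / 1.54e+14
Step 3: n = 1.46e+06 cm^-3

1.46e+06


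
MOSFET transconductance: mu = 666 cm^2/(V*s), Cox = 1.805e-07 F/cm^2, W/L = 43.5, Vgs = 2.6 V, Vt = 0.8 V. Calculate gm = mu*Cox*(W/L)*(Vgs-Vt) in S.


Step 1: Vov = Vgs - Vt = 2.6 - 0.8 = 1.8 V
Step 2: gm = mu * Cox * (W/L) * Vov
Step 3: gm = 666 * 1.805e-07 * 43.5 * 1.8 = 9.41e-03 S

9.41e-03


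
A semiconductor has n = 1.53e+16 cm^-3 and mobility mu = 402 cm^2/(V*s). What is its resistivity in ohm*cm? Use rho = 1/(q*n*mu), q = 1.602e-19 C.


Step 1: sigma = q * n * mu = 1.602e-19 * 1.53e+16 * 402 = 9.85326e-01 S/cm
Step 2: rho = 1 / sigma = 1 / 9.85326e-01 = 1.015 ohm*cm

1.015


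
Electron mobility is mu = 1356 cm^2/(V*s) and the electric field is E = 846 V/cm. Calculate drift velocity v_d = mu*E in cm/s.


Step 1: v_d = mu * E
Step 2: v_d = 1356 * 846 = 1147176
Step 3: v_d = 1.15e+06 cm/s

1.15e+06


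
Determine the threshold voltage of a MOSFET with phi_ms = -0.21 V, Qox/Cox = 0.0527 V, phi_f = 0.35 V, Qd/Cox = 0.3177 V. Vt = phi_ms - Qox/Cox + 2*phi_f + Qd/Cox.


Step 1: Vt = phi_ms - Qox/Cox + 2*phi_f + Qd/Cox
Step 2: Vt = -0.21 - 0.0527 + 2*0.35 + 0.3177
Step 3: Vt = -0.21 - 0.0527 + 0.7 + 0.3177
Step 4: Vt = 0.755 V

0.755


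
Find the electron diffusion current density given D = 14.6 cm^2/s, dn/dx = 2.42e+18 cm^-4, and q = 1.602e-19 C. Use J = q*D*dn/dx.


Step 1: J = q * D * (dn/dx)
Step 2: J = 1.602e-19 * 14.6 * 2.42e+18
Step 3: J = 5.66e+00 A/cm^2

5.66e+00


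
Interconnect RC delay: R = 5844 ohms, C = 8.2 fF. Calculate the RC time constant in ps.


Step 1: tau = R * C
Step 2: tau = 5844 * 8.2 fF = 5844 * 8.2e-15 F
Step 3: tau = 4.79208e-11 s = 47.9208 ps

47.9208


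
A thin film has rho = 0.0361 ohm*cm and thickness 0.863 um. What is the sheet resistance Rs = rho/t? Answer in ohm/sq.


Step 1: Convert thickness to cm: t = 0.863 um = 8.6300e-05 cm
Step 2: Rs = rho / t = 0.0361 / 8.6300e-05
Step 3: Rs = 418.3 ohm/sq

418.3


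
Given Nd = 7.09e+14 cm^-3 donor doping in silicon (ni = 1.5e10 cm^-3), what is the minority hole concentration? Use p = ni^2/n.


Step 1: Since Nd >> ni, n ≈ Nd = 7.09e+14 cm^-3
Step 2: p = ni^2 / n = (1.5e10)^2 / 7.09e+14
Step 3: p = 2.25e20 / 7.09e+14 = 3.17e+05 cm^-3

3.17e+05


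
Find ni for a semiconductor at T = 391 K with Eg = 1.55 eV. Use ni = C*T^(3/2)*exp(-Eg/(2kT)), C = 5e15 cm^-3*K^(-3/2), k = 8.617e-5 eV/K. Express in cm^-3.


Step 1: Compute kT = 8.617e-5 * 391 = 0.03369247 eV
Step 2: Exponent = -Eg/(2kT) = -1.55/(2*0.03369247) = -23.00217
Step 3: T^(3/2) = 391^1.5 = 7731.52
Step 4: ni = 5e15 * 7731.52 * exp(-23.00217) = 3.96e+09 cm^-3

3.96e+09


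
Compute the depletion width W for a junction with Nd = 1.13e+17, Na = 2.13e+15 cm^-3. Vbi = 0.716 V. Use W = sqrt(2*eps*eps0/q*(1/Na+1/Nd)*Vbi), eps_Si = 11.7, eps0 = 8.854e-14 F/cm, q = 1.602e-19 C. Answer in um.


Step 1: 1/Na + 1/Nd = 1/2.13e+15 + 1/1.13e+17 = 4.78333e-16
Step 2: 2*eps*eps0/q = 2*11.7*8.854e-14/1.602e-19 = 1.293281e+07
Step 3: W^2 = 1.293281e+07 * 4.78333e-16 * 0.716 = 4.42931e-09
Step 4: W = sqrt(4.42931e-09) = 6.655e-05 cm = 0.6655 um

0.6655


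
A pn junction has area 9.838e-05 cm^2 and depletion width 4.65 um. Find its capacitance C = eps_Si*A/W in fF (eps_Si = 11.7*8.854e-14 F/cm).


Step 1: eps_Si = 11.7 * 8.854e-14 = 1.035918e-12 F/cm
Step 2: W in cm = 4.65 * 1e-4 = 4.65e-04 cm
Step 3: C = 1.035918e-12 * 9.838e-05 / 4.65e-04 = 2.191691e-13 F
Step 4: C = 219.17 fF

219.17


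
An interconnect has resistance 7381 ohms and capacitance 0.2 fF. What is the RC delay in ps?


Step 1: tau = R * C
Step 2: tau = 7381 * 0.2 fF = 7381 * 2.0e-16 F
Step 3: tau = 1.4762e-12 s = 1.4762 ps

1.4762


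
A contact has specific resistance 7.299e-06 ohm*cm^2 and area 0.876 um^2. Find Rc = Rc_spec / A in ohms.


Step 1: Convert area to cm^2: 0.876 um^2 = 8.7600e-09 cm^2
Step 2: Rc = Rc_spec / A = 7.299e-06 / 8.7600e-09
Step 3: Rc = 8.33e+02 ohms

8.33e+02


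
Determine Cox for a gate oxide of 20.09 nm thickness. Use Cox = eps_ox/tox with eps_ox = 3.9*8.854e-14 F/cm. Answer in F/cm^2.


Step 1: eps_ox = 3.9 * 8.854e-14 = 3.45306e-13 F/cm
Step 2: tox in cm = 20.09 nm * 1e-7 = 2.0090e-06 cm
Step 3: Cox = 3.45306e-13 / 2.0090e-06 = 1.72e-07 F/cm^2

1.72e-07


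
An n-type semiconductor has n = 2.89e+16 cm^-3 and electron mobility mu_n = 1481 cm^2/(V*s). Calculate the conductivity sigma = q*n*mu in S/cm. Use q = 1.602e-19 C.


Step 1: sigma = q * n * mu
Step 2: sigma = 1.602e-19 * 2.89e+16 * 1481
Step 3: sigma = 6.857e+00 S/cm

6.857e+00


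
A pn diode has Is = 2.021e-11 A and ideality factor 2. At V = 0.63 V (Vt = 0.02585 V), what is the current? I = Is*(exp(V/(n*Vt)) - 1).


Step 1: V/(n*Vt) = 0.63/(2*0.02585) = 12.1857
Step 2: exp(12.1857) = 1.9597e+05
Step 3: I = 2.021e-11 * (1.9597e+05 - 1) = 3.96e-06 A

3.96e-06


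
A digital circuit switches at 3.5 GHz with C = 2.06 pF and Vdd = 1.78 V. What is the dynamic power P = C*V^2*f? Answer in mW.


Step 1: V^2 = 1.78^2 = 3.1684 V^2
Step 2: P = C*V^2*f = 2.06e-12 F * 3.1684 * 3.5e9 Hz
Step 3: P = 2.2844164e-02 W
Step 4: P = 22.844 mW

22.844


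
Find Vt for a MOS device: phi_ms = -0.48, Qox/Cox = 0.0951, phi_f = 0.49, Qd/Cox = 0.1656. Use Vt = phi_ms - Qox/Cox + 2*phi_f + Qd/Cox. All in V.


Step 1: Vt = phi_ms - Qox/Cox + 2*phi_f + Qd/Cox
Step 2: Vt = -0.48 - 0.0951 + 2*0.49 + 0.1656
Step 3: Vt = -0.48 - 0.0951 + 0.98 + 0.1656
Step 4: Vt = 0.5705 V

0.5705


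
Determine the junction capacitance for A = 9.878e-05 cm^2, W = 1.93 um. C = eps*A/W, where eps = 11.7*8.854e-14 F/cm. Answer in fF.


Step 1: eps_Si = 11.7 * 8.854e-14 = 1.035918e-12 F/cm
Step 2: W in cm = 1.93 * 1e-4 = 1.93e-04 cm
Step 3: C = 1.035918e-12 * 9.878e-05 / 1.93e-04 = 5.301968e-13 F
Step 4: C = 530.2 fF

530.2


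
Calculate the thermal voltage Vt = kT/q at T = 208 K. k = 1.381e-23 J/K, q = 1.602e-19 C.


Step 1: kT = 1.381e-23 * 208 = 2.87248e-21 J
Step 2: Vt = kT/q = 2.87248e-21 / 1.602e-19
Step 3: Vt = 0.01793 V

0.01793


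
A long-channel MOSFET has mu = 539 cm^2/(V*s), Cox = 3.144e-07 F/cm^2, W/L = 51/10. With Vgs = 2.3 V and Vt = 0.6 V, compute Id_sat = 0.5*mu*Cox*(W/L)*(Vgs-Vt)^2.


Step 1: Overdrive voltage Vov = Vgs - Vt = 2.3 - 0.6 = 1.7 V
Step 2: W/L = 51/10 = 5.1
Step 3: Id = 0.5 * 539 * 3.144e-07 * 5.1 * 1.7^2
Step 4: Id = 1.25e-03 A

1.25e-03


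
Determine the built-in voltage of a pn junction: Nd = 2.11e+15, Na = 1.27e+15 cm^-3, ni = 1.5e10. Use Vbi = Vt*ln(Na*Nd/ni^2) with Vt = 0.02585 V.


Step 1: Compute Na*Nd/ni^2 = 1.27e+15 * 2.11e+15 / (1.5e10)^2 = 1.1910e+10
Step 2: ln(1.1910e+10) = 23.2006
Step 3: Vbi = 0.02585 * 23.2006 = 0.6 V

0.6


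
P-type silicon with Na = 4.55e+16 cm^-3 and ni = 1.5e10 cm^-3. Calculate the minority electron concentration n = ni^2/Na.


Step 1: Majority hole concentration p ≈ Na = 4.55e+16 cm^-3
Step 2: n = ni^2 / Na = (1.5e10)^2 / 4.55e+16
Step 3: n = 4.95e+03 cm^-3

4.95e+03


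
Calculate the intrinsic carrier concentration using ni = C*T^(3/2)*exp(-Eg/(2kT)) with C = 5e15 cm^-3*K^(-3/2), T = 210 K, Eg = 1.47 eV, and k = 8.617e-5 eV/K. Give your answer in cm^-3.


Step 1: Compute kT = 8.617e-5 * 210 = 0.0180957 eV
Step 2: Exponent = -Eg/(2kT) = -1.47/(2*0.0180957) = -40.61738
Step 3: T^(3/2) = 210^1.5 = 3043.19
Step 4: ni = 5e15 * 3043.19 * exp(-40.61738) = 3.49e+01 cm^-3

3.49e+01


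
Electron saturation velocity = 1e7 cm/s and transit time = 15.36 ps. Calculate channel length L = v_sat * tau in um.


Step 1: tau in seconds = 15.36 ps * 1e-12 = 1.5360e-11 s
Step 2: L = v_sat * tau = 1e7 * 1.5360e-11 = 1.5360e-04 cm
Step 3: L in um = 1.5360e-04 * 1e4 = 1.536 um

1.536


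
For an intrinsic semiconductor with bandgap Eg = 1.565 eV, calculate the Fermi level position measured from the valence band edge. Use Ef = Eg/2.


Step 1: For an intrinsic semiconductor, the Fermi level sits at midgap.
Step 2: Ef = Eg / 2 = 1.565 / 2 = 0.7825 eV

0.7825


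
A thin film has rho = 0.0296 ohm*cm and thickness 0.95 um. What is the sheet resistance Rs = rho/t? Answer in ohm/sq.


Step 1: Convert thickness to cm: t = 0.95 um = 9.5000e-05 cm
Step 2: Rs = rho / t = 0.0296 / 9.5000e-05
Step 3: Rs = 311.6 ohm/sq

311.6


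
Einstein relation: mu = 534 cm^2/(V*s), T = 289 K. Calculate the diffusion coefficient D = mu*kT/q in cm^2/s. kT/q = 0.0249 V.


Step 1: D = mu * (kT/q)
Step 2: D = 534 * 0.0249
Step 3: D = 13.3 cm^2/s

13.3


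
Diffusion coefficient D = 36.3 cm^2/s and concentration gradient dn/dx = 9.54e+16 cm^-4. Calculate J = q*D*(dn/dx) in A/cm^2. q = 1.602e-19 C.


Step 1: J = q * D * (dn/dx)
Step 2: J = 1.602e-19 * 36.3 * 9.54e+16
Step 3: J = 5.55e-01 A/cm^2

5.55e-01


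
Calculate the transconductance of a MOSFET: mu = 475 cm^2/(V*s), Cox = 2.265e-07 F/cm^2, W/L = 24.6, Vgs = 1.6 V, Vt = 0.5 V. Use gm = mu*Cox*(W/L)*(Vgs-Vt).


Step 1: Vov = Vgs - Vt = 1.6 - 0.5 = 1.1 V
Step 2: gm = mu * Cox * (W/L) * Vov
Step 3: gm = 475 * 2.265e-07 * 24.6 * 1.1 = 2.91e-03 S

2.91e-03


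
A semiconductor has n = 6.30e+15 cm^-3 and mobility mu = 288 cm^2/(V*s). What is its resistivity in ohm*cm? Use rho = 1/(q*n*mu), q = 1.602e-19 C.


Step 1: sigma = q * n * mu = 1.602e-19 * 6.30e+15 * 288 = 2.90667e-01 S/cm
Step 2: rho = 1 / sigma = 1 / 2.90667e-01 = 3.44 ohm*cm

3.44


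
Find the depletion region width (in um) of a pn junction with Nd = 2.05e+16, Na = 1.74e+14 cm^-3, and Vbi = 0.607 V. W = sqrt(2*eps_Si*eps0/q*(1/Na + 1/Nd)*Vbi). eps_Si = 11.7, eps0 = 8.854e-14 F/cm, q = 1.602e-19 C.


Step 1: 1/Na + 1/Nd = 1/1.74e+14 + 1/2.05e+16 = 5.79591e-15
Step 2: 2*eps*eps0/q = 2*11.7*8.854e-14/1.602e-19 = 1.293281e+07
Step 3: W^2 = 1.293281e+07 * 5.79591e-15 * 0.607 = 4.54991e-08
Step 4: W = sqrt(4.54991e-08) = 2.133e-04 cm = 2.133 um

2.133


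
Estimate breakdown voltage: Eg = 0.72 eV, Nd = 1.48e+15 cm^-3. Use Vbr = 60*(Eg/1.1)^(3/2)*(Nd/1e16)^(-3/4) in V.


Step 1: Eg/1.1 = 0.72/1.1 = 0.654545
Step 2: (Eg/1.1)^1.5 = 0.654545^1.5 = 0.529553
Step 3: (Nd/1e16)^(-0.75) = (0.148)^(-0.75) = 4.190865
Step 4: Vbr = 60 * 0.529553 * 4.190865 = 133.2 V

133.2


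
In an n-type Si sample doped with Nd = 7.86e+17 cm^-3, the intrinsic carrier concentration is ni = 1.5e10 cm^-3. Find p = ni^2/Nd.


Step 1: Since Nd >> ni, n ≈ Nd = 7.86e+17 cm^-3
Step 2: p = ni^2 / n = (1.5e10)^2 / 7.86e+17
Step 3: p = 2.25e20 / 7.86e+17 = 2.86e+02 cm^-3

2.86e+02


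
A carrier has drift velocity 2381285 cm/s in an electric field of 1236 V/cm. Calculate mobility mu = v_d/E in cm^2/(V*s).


Step 1: mu = v_d / E
Step 2: mu = 2381285 / 1236
Step 3: mu = 1926.61 cm^2/(V*s)

1926.61


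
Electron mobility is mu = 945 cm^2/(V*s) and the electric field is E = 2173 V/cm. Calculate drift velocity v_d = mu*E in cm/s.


Step 1: v_d = mu * E
Step 2: v_d = 945 * 2173 = 2053485
Step 3: v_d = 2.05e+06 cm/s

2.05e+06


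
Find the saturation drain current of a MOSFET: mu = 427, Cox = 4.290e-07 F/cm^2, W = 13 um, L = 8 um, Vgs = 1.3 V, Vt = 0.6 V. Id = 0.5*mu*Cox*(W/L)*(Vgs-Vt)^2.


Step 1: Overdrive voltage Vov = Vgs - Vt = 1.3 - 0.6 = 0.7 V
Step 2: W/L = 13/8 = 1.625
Step 3: Id = 0.5 * 427 * 4.290e-07 * 1.625 * 0.7^2
Step 4: Id = 7.29e-05 A

7.29e-05


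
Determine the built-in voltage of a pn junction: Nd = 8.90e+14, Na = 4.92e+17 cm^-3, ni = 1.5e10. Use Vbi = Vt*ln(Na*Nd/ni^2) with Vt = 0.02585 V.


Step 1: Compute Na*Nd/ni^2 = 4.92e+17 * 8.90e+14 / (1.5e10)^2 = 1.9461e+12
Step 2: ln(1.9461e+12) = 28.2968
Step 3: Vbi = 0.02585 * 28.2968 = 0.731 V

0.731


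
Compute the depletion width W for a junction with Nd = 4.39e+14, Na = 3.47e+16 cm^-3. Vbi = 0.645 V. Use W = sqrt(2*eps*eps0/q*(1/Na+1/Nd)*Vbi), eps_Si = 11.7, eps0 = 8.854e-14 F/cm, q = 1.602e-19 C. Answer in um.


Step 1: 1/Na + 1/Nd = 1/3.47e+16 + 1/4.39e+14 = 2.30672e-15
Step 2: 2*eps*eps0/q = 2*11.7*8.854e-14/1.602e-19 = 1.293281e+07
Step 3: W^2 = 1.293281e+07 * 2.30672e-15 * 0.645 = 1.92419e-08
Step 4: W = sqrt(1.92419e-08) = 1.387e-04 cm = 1.387 um

1.387


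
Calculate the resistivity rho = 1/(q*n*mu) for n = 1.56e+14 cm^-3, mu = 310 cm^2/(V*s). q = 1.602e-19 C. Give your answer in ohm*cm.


Step 1: sigma = q * n * mu = 1.602e-19 * 1.56e+14 * 310 = 7.74727e-03 S/cm
Step 2: rho = 1 / sigma = 1 / 7.74727e-03 = 129.1 ohm*cm

129.1


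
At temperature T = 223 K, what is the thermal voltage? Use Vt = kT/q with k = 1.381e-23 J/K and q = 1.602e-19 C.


Step 1: kT = 1.381e-23 * 223 = 3.07963e-21 J
Step 2: Vt = kT/q = 3.07963e-21 / 1.602e-19
Step 3: Vt = 0.01922 V

0.01922


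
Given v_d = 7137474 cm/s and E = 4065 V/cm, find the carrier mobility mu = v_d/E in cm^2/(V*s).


Step 1: mu = v_d / E
Step 2: mu = 7137474 / 4065
Step 3: mu = 1755.84 cm^2/(V*s)

1755.84


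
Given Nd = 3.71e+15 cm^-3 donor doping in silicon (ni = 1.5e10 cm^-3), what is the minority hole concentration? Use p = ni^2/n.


Step 1: Since Nd >> ni, n ≈ Nd = 3.71e+15 cm^-3
Step 2: p = ni^2 / n = (1.5e10)^2 / 3.71e+15
Step 3: p = 2.25e20 / 3.71e+15 = 6.06e+04 cm^-3

6.06e+04


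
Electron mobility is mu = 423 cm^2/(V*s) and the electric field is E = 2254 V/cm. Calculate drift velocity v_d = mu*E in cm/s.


Step 1: v_d = mu * E
Step 2: v_d = 423 * 2254 = 953442
Step 3: v_d = 9.53e+05 cm/s

9.53e+05


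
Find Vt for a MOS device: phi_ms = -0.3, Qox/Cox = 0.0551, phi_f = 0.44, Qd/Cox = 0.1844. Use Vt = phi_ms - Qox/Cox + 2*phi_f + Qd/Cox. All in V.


Step 1: Vt = phi_ms - Qox/Cox + 2*phi_f + Qd/Cox
Step 2: Vt = -0.3 - 0.0551 + 2*0.44 + 0.1844
Step 3: Vt = -0.3 - 0.0551 + 0.88 + 0.1844
Step 4: Vt = 0.7093 V

0.7093


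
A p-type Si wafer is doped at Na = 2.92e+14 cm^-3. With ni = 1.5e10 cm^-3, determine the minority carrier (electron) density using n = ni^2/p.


Step 1: Majority hole concentration p ≈ Na = 2.92e+14 cm^-3
Step 2: n = ni^2 / Na = (1.5e10)^2 / 2.92e+14
Step 3: n = 7.71e+05 cm^-3

7.71e+05
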